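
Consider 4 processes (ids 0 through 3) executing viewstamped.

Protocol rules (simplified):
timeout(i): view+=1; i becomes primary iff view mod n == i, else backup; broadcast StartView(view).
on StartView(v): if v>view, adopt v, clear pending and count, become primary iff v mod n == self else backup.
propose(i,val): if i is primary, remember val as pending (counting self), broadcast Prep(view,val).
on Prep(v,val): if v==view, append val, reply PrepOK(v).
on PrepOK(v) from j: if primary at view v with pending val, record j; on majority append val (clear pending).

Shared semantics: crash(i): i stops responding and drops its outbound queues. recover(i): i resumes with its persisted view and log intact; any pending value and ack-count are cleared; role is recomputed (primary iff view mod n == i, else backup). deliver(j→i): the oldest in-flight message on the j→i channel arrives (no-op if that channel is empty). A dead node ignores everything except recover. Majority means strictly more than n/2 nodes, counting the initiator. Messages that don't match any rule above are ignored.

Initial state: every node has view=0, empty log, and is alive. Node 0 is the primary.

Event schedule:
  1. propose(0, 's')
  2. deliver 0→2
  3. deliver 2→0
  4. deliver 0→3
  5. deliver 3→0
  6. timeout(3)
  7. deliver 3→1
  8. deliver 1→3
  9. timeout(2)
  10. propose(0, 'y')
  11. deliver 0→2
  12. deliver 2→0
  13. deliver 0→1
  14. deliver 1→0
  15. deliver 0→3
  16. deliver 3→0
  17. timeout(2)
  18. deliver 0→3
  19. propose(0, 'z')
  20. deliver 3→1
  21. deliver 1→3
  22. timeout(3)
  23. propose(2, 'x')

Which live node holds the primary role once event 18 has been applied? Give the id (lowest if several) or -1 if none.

e1 propose(0,'s'): ·
e2 deliver 0→2: 2[back,v=0,s]
e3 deliver 2→0: ·
e4 deliver 0→3: 3[back,v=0,s]
e5 deliver 3→0: 0[prim,v=0,s]
e6 timeout(3): 3[back,v=1,s]
e7 deliver 3→1: 1[prim,v=1,-]
e8 deliver 1→3: ·
e9 timeout(2): 2[back,v=1,s]
e10 propose(0,'y'): ·
e11 deliver 0→2: ·
e12 deliver 2→0: 0[back,v=1,s]
e13 deliver 0→1: ·
e14 deliver 1→0: ·
e15 deliver 0→3: ·
e16 deliver 3→0: ·
e17 timeout(2): 2[prim,v=2,s]
e18 deliver 0→3: ·

1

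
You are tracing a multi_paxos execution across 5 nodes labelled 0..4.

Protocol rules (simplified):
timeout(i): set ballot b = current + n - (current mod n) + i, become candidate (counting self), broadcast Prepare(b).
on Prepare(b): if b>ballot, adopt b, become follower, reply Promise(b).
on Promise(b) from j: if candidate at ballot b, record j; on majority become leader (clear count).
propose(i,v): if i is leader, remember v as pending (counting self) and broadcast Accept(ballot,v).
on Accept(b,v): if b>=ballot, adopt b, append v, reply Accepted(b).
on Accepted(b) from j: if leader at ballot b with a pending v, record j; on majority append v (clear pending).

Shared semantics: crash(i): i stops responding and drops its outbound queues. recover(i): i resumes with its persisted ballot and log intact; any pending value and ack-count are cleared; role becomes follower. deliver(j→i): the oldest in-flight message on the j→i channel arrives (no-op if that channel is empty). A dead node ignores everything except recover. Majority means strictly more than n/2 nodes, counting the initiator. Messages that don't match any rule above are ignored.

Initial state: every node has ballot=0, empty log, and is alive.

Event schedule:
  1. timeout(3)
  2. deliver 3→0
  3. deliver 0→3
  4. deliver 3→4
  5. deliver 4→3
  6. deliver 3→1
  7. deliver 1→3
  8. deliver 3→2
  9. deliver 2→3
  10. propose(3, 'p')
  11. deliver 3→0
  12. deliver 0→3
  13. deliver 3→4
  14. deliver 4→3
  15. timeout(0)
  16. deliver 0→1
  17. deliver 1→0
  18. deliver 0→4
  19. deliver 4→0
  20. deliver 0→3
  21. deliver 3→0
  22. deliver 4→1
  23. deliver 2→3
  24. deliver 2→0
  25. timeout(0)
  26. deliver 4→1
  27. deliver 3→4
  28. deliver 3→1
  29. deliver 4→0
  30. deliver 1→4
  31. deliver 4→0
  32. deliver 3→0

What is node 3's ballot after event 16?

8

1. timeout(3):  <3:cand b8 ->
2. deliver 3→0:  <0:foll b8 ->
3. deliver 0→3:  nop
4. deliver 3→4:  <4:foll b8 ->
5. deliver 4→3:  <3:lead b8 ->
6. deliver 3→1:  <1:foll b8 ->
7. deliver 1→3:  nop
8. deliver 3→2:  <2:foll b8 ->
9. deliver 2→3:  nop
10. propose(3,'p'):  nop
11. deliver 3→0:  <0:foll b8 p>
12. deliver 0→3:  nop
13. deliver 3→4:  <4:foll b8 p>
14. deliver 4→3:  <3:lead b8 p>
15. timeout(0):  <0:cand b10 p>
16. deliver 0→1:  <1:foll b10 ->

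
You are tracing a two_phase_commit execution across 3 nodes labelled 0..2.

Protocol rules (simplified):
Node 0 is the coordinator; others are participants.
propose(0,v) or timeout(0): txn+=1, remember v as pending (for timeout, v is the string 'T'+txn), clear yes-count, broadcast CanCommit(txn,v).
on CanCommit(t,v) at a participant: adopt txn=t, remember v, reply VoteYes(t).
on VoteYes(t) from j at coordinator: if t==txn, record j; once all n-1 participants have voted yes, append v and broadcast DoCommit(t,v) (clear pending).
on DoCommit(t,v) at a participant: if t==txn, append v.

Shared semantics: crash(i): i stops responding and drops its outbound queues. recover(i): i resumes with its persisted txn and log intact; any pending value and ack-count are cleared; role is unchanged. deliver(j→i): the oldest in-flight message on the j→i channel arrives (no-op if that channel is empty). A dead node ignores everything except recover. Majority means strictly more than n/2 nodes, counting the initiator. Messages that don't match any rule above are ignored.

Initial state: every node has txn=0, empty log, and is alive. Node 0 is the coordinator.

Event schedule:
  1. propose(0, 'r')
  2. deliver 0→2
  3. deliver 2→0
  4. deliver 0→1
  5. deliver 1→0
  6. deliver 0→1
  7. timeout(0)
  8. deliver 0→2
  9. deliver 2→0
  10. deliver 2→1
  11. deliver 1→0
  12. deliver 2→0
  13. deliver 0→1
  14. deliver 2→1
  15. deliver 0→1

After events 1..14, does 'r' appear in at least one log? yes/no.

[1] propose(0,'r') → N0(coor t1 [-])
[2] deliver 0→2 → N2(part t1 [-])
[3] deliver 2→0 → ∅
[4] deliver 0→1 → N1(part t1 [-])
[5] deliver 1→0 → N0(coor t1 [r])
[6] deliver 0→1 → N1(part t1 [r])
[7] timeout(0) → N0(coor t2 [r])
[8] deliver 0→2 → N2(part t1 [r])
[9] deliver 2→0 → ∅
[10] deliver 2→1 → ∅
[11] deliver 1→0 → ∅
[12] deliver 2→0 → ∅
[13] deliver 0→1 → N1(part t2 [r])
[14] deliver 2→1 → ∅

yes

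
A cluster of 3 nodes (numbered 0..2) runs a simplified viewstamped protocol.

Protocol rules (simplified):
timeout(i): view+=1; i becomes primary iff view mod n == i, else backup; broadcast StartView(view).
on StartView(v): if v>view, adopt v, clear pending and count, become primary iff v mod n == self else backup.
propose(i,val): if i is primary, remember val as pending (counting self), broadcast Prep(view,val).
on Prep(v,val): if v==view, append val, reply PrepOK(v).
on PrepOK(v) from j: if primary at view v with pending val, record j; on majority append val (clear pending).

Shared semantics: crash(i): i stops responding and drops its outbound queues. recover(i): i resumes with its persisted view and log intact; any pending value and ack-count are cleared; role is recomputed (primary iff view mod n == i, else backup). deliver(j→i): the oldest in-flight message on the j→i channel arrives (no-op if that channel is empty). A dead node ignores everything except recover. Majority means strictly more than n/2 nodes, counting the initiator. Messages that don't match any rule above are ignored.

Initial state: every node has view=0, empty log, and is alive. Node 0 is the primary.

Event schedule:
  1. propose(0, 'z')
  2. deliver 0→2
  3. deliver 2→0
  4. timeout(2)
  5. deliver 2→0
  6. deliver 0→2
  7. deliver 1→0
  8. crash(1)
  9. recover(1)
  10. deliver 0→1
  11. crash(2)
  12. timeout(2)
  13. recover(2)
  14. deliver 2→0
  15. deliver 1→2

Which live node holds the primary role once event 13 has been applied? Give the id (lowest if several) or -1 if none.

-1

1. propose(0,'z'):  nop
2. deliver 0→2:  <2:back v0 z>
3. deliver 2→0:  <0:prim v0 z>
4. timeout(2):  <2:back v1 z>
5. deliver 2→0:  <0:back v1 z>
6. deliver 0→2:  nop
7. deliver 1→0:  nop
8. crash(1):  <1:✗back v0 ->
9. recover(1):  <1:back v0 ->
10. deliver 0→1:  <1:back v0 z>
11. crash(2):  <2:✗back v1 z>
12. timeout(2):  nop
13. recover(2):  <2:back v1 z>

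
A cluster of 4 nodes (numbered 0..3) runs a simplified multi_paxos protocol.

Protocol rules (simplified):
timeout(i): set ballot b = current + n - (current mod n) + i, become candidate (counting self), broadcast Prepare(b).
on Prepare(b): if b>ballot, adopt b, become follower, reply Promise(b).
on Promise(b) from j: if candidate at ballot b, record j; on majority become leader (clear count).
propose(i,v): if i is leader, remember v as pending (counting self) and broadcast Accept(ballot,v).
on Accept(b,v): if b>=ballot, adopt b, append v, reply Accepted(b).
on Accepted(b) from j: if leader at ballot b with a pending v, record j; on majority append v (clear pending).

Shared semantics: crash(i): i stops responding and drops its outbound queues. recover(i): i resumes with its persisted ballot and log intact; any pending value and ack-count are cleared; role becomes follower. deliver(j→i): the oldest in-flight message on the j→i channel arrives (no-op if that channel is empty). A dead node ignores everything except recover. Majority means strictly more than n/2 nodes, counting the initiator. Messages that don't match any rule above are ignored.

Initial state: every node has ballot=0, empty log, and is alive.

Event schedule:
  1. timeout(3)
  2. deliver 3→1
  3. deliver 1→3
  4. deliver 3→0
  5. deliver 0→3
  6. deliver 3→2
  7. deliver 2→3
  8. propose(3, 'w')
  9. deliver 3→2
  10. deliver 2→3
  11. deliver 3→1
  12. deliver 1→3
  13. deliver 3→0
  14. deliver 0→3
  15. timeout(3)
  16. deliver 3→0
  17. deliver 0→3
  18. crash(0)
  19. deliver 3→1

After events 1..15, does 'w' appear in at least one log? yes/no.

yes

e1 timeout(3): 3[cand,b=7,-]
e2 deliver 3→1: 1[foll,b=7,-]
e3 deliver 1→3: ·
e4 deliver 3→0: 0[foll,b=7,-]
e5 deliver 0→3: 3[lead,b=7,-]
e6 deliver 3→2: 2[foll,b=7,-]
e7 deliver 2→3: ·
e8 propose(3,'w'): ·
e9 deliver 3→2: 2[foll,b=7,w]
e10 deliver 2→3: ·
e11 deliver 3→1: 1[foll,b=7,w]
e12 deliver 1→3: 3[lead,b=7,w]
e13 deliver 3→0: 0[foll,b=7,w]
e14 deliver 0→3: ·
e15 timeout(3): 3[cand,b=11,w]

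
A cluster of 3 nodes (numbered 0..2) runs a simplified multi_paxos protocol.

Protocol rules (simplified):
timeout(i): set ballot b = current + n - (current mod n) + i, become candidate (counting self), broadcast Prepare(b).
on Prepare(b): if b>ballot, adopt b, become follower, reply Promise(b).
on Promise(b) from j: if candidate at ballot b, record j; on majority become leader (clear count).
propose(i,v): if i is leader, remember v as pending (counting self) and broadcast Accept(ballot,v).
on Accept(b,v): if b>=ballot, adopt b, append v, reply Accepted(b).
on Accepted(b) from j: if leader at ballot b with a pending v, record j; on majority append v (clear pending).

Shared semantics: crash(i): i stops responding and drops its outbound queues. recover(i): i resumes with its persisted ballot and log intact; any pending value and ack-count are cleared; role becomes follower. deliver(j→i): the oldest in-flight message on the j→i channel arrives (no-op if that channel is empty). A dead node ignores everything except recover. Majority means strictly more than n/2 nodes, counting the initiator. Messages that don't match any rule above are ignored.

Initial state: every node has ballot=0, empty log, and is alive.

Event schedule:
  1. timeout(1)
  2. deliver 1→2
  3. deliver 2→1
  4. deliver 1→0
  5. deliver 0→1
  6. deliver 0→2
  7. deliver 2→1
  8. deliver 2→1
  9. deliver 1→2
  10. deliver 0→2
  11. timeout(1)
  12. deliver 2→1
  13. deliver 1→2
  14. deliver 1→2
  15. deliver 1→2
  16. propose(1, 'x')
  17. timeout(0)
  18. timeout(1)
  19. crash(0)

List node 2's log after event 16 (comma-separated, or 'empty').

step 1 timeout(1): 1={cand,b=4,log=-}
step 2 deliver 1→2: 2={foll,b=4,log=-}
step 3 deliver 2→1: 1={lead,b=4,log=-}
step 4 deliver 1→0: 0={foll,b=4,log=-}
step 5 deliver 0→1: —
step 6 deliver 0→2: —
step 7 deliver 2→1: —
step 8 deliver 2→1: —
step 9 deliver 1→2: —
step 10 deliver 0→2: —
step 11 timeout(1): 1={cand,b=7,log=-}
step 12 deliver 2→1: —
step 13 deliver 1→2: 2={foll,b=7,log=-}
step 14 deliver 1→2: —
step 15 deliver 1→2: —
step 16 propose(1,'x'): —

empty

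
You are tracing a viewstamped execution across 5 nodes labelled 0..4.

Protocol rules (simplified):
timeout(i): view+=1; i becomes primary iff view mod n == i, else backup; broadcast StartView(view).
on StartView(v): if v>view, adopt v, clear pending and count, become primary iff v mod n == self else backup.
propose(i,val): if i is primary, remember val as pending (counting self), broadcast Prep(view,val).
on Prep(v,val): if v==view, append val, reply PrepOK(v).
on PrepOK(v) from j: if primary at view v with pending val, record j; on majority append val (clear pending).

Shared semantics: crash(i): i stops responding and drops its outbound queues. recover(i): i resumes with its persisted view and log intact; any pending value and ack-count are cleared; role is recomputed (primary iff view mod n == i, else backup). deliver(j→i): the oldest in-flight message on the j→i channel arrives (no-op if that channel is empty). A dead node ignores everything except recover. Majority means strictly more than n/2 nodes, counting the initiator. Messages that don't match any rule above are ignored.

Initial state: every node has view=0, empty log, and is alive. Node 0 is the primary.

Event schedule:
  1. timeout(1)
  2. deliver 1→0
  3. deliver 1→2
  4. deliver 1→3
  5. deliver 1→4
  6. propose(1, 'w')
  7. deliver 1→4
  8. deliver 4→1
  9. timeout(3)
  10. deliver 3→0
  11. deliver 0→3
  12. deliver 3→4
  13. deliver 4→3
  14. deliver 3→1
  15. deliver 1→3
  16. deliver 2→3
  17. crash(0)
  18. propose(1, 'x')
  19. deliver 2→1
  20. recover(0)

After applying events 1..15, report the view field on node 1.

2

after 1 — timeout(1): n1:prim/v1/[-]
after 2 — deliver 1→0: n0:back/v1/[-]
after 3 — deliver 1→2: n2:back/v1/[-]
after 4 — deliver 1→3: n3:back/v1/[-]
after 5 — deliver 1→4: n4:back/v1/[-]
after 6 — propose(1,'w'): ·
after 7 — deliver 1→4: n4:back/v1/[w]
after 8 — deliver 4→1: ·
after 9 — timeout(3): n3:back/v2/[-]
after 10 — deliver 3→0: n0:back/v2/[-]
after 11 — deliver 0→3: ·
after 12 — deliver 3→4: n4:back/v2/[w]
after 13 — deliver 4→3: ·
after 14 — deliver 3→1: n1:back/v2/[-]
after 15 — deliver 1→3: ·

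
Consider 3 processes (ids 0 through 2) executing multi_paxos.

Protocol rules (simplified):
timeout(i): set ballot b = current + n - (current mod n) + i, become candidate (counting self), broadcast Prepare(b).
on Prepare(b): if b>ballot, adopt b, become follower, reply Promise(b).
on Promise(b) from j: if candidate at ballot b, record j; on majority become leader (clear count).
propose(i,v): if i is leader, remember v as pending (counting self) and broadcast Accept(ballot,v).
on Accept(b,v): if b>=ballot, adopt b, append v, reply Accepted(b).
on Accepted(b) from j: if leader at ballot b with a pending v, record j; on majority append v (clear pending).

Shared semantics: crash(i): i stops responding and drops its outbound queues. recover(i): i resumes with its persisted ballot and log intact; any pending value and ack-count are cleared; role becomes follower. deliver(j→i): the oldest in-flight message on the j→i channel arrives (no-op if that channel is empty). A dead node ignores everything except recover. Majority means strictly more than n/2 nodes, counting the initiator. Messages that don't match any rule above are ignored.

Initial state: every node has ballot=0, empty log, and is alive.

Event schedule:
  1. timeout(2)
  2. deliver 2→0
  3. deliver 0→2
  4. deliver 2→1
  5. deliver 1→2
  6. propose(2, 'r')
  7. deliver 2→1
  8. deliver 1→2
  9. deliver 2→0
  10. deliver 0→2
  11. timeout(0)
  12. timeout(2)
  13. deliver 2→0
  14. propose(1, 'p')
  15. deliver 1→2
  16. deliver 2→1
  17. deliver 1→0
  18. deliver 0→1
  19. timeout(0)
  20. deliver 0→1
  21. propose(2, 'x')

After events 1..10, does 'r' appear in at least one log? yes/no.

yes

1. timeout(2):  <2:cand b5 ->
2. deliver 2→0:  <0:foll b5 ->
3. deliver 0→2:  <2:lead b5 ->
4. deliver 2→1:  <1:foll b5 ->
5. deliver 1→2:  nop
6. propose(2,'r'):  nop
7. deliver 2→1:  <1:foll b5 r>
8. deliver 1→2:  <2:lead b5 r>
9. deliver 2→0:  <0:foll b5 r>
10. deliver 0→2:  nop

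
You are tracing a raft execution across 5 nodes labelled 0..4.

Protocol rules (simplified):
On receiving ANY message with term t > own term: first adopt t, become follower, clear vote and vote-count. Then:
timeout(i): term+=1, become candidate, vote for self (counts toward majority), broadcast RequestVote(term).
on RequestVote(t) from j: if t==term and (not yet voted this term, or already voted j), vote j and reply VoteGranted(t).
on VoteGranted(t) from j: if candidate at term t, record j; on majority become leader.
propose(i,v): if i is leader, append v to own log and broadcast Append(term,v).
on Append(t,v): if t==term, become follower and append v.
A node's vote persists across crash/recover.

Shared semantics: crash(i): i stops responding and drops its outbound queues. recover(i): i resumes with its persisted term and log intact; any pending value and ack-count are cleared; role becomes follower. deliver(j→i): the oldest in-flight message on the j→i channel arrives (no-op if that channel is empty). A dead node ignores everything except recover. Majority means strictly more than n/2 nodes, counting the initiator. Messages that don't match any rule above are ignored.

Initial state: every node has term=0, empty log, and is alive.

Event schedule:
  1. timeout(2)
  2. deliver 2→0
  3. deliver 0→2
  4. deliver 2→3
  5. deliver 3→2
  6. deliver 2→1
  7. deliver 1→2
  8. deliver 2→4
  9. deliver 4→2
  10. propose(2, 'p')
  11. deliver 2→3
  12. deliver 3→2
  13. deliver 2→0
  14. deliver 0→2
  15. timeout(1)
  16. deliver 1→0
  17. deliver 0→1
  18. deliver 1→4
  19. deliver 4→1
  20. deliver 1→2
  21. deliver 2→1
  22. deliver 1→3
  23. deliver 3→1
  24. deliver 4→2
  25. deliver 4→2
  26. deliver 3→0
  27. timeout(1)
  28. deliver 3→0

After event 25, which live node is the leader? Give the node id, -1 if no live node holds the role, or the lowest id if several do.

e1 timeout(2): 2[cand,t=1,-]
e2 deliver 2→0: 0[foll,t=1,-]
e3 deliver 0→2: ·
e4 deliver 2→3: 3[foll,t=1,-]
e5 deliver 3→2: 2[lead,t=1,-]
e6 deliver 2→1: 1[foll,t=1,-]
e7 deliver 1→2: ·
e8 deliver 2→4: 4[foll,t=1,-]
e9 deliver 4→2: ·
e10 propose(2,'p'): 2[lead,t=1,p]
e11 deliver 2→3: 3[foll,t=1,p]
e12 deliver 3→2: ·
e13 deliver 2→0: 0[foll,t=1,p]
e14 deliver 0→2: ·
e15 timeout(1): 1[cand,t=2,-]
e16 deliver 1→0: 0[foll,t=2,p]
e17 deliver 0→1: ·
e18 deliver 1→4: 4[foll,t=2,-]
e19 deliver 4→1: 1[lead,t=2,-]
e20 deliver 1→2: 2[foll,t=2,p]
e21 deliver 2→1: ·
e22 deliver 1→3: 3[foll,t=2,p]
e23 deliver 3→1: ·
e24 deliver 4→2: ·
e25 deliver 4→2: ·

1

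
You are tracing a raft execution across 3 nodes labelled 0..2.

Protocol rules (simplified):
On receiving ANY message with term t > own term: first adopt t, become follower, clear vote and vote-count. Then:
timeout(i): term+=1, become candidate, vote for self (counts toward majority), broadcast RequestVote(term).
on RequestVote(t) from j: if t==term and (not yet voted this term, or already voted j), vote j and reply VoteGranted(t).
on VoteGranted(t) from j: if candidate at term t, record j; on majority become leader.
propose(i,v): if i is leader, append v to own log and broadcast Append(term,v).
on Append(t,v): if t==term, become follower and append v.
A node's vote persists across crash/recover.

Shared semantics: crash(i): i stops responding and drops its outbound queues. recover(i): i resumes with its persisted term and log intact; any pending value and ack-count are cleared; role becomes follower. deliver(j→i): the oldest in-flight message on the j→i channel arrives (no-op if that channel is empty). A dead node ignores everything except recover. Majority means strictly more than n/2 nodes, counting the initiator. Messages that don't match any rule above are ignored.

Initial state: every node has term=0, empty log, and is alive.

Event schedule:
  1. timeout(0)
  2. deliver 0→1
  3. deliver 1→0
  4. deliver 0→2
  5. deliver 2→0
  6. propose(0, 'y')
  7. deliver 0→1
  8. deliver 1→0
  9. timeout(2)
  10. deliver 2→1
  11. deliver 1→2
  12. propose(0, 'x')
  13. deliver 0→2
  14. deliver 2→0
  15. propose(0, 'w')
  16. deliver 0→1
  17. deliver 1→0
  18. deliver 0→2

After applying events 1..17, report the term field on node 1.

2

e1 timeout(0): 0[cand,t=1,-]
e2 deliver 0→1: 1[foll,t=1,-]
e3 deliver 1→0: 0[lead,t=1,-]
e4 deliver 0→2: 2[foll,t=1,-]
e5 deliver 2→0: ·
e6 propose(0,'y'): 0[lead,t=1,y]
e7 deliver 0→1: 1[foll,t=1,y]
e8 deliver 1→0: ·
e9 timeout(2): 2[cand,t=2,-]
e10 deliver 2→1: 1[foll,t=2,y]
e11 deliver 1→2: 2[lead,t=2,-]
e12 propose(0,'x'): 0[lead,t=1,y,x]
e13 deliver 0→2: ·
e14 deliver 2→0: 0[foll,t=2,y,x]
e15 propose(0,'w'): ·
e16 deliver 0→1: ·
e17 deliver 1→0: ·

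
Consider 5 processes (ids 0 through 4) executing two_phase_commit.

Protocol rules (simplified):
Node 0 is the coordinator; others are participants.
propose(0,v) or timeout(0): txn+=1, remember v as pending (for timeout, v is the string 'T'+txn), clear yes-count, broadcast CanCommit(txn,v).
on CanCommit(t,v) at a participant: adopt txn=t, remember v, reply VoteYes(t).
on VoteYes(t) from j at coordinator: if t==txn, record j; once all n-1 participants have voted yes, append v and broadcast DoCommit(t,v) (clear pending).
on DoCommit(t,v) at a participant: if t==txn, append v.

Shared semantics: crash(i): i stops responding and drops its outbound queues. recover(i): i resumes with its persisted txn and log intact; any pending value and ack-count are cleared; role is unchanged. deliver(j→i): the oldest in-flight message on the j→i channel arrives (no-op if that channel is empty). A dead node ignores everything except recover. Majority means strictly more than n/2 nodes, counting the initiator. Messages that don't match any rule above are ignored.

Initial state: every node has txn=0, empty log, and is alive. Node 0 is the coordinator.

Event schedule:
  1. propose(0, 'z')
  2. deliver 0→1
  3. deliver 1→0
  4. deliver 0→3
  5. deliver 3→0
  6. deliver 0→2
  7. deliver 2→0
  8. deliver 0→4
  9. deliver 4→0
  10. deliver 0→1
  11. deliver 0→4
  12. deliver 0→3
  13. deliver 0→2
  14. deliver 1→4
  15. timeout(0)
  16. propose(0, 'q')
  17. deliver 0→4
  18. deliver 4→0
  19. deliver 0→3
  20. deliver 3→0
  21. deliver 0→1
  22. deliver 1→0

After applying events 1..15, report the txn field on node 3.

1. propose(0,'z'):  <0:coor t1 ->
2. deliver 0→1:  <1:part t1 ->
3. deliver 1→0:  nop
4. deliver 0→3:  <3:part t1 ->
5. deliver 3→0:  nop
6. deliver 0→2:  <2:part t1 ->
7. deliver 2→0:  nop
8. deliver 0→4:  <4:part t1 ->
9. deliver 4→0:  <0:coor t1 z>
10. deliver 0→1:  <1:part t1 z>
11. deliver 0→4:  <4:part t1 z>
12. deliver 0→3:  <3:part t1 z>
13. deliver 0→2:  <2:part t1 z>
14. deliver 1→4:  nop
15. timeout(0):  <0:coor t2 z>

1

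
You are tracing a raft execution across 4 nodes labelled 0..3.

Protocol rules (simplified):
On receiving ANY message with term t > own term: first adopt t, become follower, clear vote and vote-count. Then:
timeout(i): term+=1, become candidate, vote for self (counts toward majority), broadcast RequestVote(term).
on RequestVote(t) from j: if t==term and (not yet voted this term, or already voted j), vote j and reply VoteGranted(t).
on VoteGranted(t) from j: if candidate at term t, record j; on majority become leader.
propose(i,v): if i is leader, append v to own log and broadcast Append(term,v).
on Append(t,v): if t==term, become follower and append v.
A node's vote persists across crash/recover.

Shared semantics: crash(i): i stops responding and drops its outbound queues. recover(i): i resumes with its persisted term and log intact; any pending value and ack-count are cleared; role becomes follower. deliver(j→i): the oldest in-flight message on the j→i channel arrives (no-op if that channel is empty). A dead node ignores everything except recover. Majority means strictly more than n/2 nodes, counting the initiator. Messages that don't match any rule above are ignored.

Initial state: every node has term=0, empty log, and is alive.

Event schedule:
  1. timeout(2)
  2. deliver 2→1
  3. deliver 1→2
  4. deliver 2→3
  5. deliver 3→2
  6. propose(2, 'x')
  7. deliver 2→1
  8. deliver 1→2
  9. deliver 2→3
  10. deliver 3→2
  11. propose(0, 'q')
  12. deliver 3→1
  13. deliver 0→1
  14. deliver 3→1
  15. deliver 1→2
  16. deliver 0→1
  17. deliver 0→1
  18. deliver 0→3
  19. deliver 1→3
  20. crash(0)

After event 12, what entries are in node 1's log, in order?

x

after 1 — timeout(2): n2:cand/t1/[-]
after 2 — deliver 2→1: n1:foll/t1/[-]
after 3 — deliver 1→2: ·
after 4 — deliver 2→3: n3:foll/t1/[-]
after 5 — deliver 3→2: n2:lead/t1/[-]
after 6 — propose(2,'x'): n2:lead/t1/[x]
after 7 — deliver 2→1: n1:foll/t1/[x]
after 8 — deliver 1→2: ·
after 9 — deliver 2→3: n3:foll/t1/[x]
after 10 — deliver 3→2: ·
after 11 — propose(0,'q'): ·
after 12 — deliver 3→1: ·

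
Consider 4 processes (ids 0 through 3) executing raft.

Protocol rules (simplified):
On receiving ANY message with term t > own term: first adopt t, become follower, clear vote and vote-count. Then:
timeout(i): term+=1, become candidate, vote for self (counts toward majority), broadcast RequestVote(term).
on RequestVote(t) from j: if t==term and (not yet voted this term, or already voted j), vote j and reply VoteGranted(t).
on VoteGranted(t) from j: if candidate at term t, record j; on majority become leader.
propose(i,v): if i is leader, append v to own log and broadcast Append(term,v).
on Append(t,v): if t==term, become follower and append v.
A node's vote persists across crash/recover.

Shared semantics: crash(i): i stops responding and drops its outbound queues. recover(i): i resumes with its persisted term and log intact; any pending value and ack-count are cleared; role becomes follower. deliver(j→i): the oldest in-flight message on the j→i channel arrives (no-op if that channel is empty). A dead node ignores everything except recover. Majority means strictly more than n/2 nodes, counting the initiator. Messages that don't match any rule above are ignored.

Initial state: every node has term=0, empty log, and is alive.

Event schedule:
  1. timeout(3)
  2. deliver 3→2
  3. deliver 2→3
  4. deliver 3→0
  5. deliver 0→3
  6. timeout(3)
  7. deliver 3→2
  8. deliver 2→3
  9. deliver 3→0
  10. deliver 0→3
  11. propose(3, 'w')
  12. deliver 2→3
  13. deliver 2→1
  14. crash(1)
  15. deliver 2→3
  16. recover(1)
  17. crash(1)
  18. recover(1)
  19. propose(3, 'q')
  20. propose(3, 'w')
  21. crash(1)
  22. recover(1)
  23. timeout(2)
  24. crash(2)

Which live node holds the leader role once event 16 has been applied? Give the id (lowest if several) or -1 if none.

1. timeout(3):  <3:cand t1 ->
2. deliver 3→2:  <2:foll t1 ->
3. deliver 2→3:  nop
4. deliver 3→0:  <0:foll t1 ->
5. deliver 0→3:  <3:lead t1 ->
6. timeout(3):  <3:cand t2 ->
7. deliver 3→2:  <2:foll t2 ->
8. deliver 2→3:  nop
9. deliver 3→0:  <0:foll t2 ->
10. deliver 0→3:  <3:lead t2 ->
11. propose(3,'w'):  <3:lead t2 w>
12. deliver 2→3:  nop
13. deliver 2→1:  nop
14. crash(1):  <1:✗foll t0 ->
15. deliver 2→3:  nop
16. recover(1):  <1:foll t0 ->

3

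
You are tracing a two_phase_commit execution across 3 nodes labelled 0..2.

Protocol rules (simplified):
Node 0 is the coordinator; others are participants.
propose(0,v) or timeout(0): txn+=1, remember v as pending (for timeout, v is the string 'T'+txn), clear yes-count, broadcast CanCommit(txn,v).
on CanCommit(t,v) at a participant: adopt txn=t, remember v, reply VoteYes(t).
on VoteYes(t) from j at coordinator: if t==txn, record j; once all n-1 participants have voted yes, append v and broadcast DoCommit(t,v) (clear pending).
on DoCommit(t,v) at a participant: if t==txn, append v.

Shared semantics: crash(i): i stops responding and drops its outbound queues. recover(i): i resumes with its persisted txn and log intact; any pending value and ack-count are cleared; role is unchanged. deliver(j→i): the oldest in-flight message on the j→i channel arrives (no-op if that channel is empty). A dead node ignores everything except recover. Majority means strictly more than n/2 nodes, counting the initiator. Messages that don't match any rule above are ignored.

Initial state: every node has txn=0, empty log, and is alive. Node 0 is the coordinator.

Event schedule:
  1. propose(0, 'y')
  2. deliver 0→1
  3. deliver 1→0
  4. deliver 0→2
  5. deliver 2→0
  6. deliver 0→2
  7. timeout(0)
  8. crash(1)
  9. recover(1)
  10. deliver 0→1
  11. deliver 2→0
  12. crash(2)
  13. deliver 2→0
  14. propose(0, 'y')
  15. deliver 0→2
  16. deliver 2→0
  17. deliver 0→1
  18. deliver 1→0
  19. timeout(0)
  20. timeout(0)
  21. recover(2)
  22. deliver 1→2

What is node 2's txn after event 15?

1

e1 propose(0,'y'): 0[coor,t=1,-]
e2 deliver 0→1: 1[part,t=1,-]
e3 deliver 1→0: ·
e4 deliver 0→2: 2[part,t=1,-]
e5 deliver 2→0: 0[coor,t=1,y]
e6 deliver 0→2: 2[part,t=1,y]
e7 timeout(0): 0[coor,t=2,y]
e8 crash(1): 1[✗part,t=1,-]
e9 recover(1): 1[part,t=1,-]
e10 deliver 0→1: 1[part,t=1,y]
e11 deliver 2→0: ·
e12 crash(2): 2[✗part,t=1,y]
e13 deliver 2→0: ·
e14 propose(0,'y'): 0[coor,t=3,y]
e15 deliver 0→2: ·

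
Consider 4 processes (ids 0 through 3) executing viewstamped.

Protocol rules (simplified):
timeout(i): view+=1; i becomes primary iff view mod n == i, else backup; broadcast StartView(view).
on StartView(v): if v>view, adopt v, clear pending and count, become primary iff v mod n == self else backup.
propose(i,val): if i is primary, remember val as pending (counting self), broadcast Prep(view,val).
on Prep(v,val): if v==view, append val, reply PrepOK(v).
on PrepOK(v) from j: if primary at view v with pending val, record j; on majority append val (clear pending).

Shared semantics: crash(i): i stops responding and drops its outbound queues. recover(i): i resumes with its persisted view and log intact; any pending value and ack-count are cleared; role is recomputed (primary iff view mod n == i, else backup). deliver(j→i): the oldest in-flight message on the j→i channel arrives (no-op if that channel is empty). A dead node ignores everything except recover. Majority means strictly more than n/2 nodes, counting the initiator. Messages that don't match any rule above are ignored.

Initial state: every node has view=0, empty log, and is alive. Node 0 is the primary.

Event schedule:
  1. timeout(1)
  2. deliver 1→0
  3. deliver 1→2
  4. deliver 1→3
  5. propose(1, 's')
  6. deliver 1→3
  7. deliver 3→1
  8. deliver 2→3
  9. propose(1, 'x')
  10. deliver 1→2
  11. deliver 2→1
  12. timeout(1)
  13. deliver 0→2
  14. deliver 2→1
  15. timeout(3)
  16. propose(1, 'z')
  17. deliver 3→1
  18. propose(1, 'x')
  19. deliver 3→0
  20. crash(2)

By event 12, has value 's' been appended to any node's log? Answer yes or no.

yes

e1 timeout(1): 1[prim,v=1,-]
e2 deliver 1→0: 0[back,v=1,-]
e3 deliver 1→2: 2[back,v=1,-]
e4 deliver 1→3: 3[back,v=1,-]
e5 propose(1,'s'): ·
e6 deliver 1→3: 3[back,v=1,s]
e7 deliver 3→1: ·
e8 deliver 2→3: ·
e9 propose(1,'x'): ·
e10 deliver 1→2: 2[back,v=1,s]
e11 deliver 2→1: ·
e12 timeout(1): 1[back,v=2,-]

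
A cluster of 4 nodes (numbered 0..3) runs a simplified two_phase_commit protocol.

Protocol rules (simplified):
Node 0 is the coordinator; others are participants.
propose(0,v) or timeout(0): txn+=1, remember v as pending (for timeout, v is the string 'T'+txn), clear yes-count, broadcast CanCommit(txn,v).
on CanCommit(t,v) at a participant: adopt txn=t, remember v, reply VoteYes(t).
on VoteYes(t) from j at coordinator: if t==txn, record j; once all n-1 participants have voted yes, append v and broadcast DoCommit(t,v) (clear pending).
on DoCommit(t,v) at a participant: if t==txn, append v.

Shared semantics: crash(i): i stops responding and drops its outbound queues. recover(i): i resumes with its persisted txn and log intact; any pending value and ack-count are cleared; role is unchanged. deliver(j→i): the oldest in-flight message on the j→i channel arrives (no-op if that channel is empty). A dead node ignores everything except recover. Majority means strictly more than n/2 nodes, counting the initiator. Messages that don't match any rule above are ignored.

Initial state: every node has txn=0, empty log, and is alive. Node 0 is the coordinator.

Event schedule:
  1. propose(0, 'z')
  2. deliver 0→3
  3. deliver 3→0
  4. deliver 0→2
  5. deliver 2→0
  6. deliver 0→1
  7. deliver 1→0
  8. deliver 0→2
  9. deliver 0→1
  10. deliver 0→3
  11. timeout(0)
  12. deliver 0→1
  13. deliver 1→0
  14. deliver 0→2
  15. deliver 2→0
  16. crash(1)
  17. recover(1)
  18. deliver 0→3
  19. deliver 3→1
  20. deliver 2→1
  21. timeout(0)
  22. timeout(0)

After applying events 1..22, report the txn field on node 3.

2

1. propose(0,'z'):  <0:coor t1 ->
2. deliver 0→3:  <3:part t1 ->
3. deliver 3→0:  nop
4. deliver 0→2:  <2:part t1 ->
5. deliver 2→0:  nop
6. deliver 0→1:  <1:part t1 ->
7. deliver 1→0:  <0:coor t1 z>
8. deliver 0→2:  <2:part t1 z>
9. deliver 0→1:  <1:part t1 z>
10. deliver 0→3:  <3:part t1 z>
11. timeout(0):  <0:coor t2 z>
12. deliver 0→1:  <1:part t2 z>
13. deliver 1→0:  nop
14. deliver 0→2:  <2:part t2 z>
15. deliver 2→0:  nop
16. crash(1):  <1:✗part t2 z>
17. recover(1):  <1:part t2 z>
18. deliver 0→3:  <3:part t2 z>
19. deliver 3→1:  nop
20. deliver 2→1:  nop
21. timeout(0):  <0:coor t3 z>
22. timeout(0):  <0:coor t4 z>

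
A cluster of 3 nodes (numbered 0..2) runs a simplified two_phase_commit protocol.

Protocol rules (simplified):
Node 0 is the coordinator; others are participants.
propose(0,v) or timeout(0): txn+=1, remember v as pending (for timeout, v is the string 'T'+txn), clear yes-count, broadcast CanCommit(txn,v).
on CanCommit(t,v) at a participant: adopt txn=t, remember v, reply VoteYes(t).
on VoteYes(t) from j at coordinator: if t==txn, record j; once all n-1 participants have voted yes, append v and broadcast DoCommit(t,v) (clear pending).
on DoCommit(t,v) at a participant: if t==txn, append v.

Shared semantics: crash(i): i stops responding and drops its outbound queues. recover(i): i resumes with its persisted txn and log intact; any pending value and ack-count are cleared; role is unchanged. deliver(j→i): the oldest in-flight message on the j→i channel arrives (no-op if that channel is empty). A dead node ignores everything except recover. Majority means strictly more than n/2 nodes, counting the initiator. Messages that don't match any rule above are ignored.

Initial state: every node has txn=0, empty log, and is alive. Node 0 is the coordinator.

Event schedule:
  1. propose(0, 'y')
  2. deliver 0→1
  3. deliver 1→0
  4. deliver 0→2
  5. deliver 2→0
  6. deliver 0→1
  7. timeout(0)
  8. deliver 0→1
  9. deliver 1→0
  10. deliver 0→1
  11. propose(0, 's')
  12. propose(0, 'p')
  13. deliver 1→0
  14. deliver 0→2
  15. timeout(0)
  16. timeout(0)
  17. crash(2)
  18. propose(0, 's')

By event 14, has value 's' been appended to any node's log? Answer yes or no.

no

step 1 propose(0,'y'): 0={coor,t=1,log=-}
step 2 deliver 0→1: 1={part,t=1,log=-}
step 3 deliver 1→0: —
step 4 deliver 0→2: 2={part,t=1,log=-}
step 5 deliver 2→0: 0={coor,t=1,log=y}
step 6 deliver 0→1: 1={part,t=1,log=y}
step 7 timeout(0): 0={coor,t=2,log=y}
step 8 deliver 0→1: 1={part,t=2,log=y}
step 9 deliver 1→0: —
step 10 deliver 0→1: —
step 11 propose(0,'s'): 0={coor,t=3,log=y}
step 12 propose(0,'p'): 0={coor,t=4,log=y}
step 13 deliver 1→0: —
step 14 deliver 0→2: 2={part,t=1,log=y}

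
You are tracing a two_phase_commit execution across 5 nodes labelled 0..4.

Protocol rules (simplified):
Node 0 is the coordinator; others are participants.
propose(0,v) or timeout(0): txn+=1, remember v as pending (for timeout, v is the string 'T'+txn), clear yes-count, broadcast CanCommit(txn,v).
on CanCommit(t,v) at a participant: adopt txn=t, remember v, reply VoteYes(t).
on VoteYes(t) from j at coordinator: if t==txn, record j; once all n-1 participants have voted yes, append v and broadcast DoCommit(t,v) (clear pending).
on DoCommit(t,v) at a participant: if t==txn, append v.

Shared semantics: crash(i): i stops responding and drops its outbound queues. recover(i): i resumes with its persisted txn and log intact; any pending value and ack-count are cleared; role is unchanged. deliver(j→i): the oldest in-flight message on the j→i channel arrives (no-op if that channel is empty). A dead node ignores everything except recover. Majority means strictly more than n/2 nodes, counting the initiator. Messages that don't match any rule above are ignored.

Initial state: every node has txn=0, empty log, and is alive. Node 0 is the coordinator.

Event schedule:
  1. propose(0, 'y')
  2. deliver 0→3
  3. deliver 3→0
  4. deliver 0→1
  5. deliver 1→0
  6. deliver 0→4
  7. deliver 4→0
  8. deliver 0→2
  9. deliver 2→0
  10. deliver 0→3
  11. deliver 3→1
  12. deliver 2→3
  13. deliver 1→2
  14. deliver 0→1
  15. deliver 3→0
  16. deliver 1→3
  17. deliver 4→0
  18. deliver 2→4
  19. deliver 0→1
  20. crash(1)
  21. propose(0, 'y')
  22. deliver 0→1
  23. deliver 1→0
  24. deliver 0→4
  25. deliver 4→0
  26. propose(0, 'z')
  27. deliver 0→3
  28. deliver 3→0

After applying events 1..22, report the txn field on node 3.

1. propose(0,'y'):  <0:coor t1 ->
2. deliver 0→3:  <3:part t1 ->
3. deliver 3→0:  nop
4. deliver 0→1:  <1:part t1 ->
5. deliver 1→0:  nop
6. deliver 0→4:  <4:part t1 ->
7. deliver 4→0:  nop
8. deliver 0→2:  <2:part t1 ->
9. deliver 2→0:  <0:coor t1 y>
10. deliver 0→3:  <3:part t1 y>
11. deliver 3→1:  nop
12. deliver 2→3:  nop
13. deliver 1→2:  nop
14. deliver 0→1:  <1:part t1 y>
15. deliver 3→0:  nop
16. deliver 1→3:  nop
17. deliver 4→0:  nop
18. deliver 2→4:  nop
19. deliver 0→1:  nop
20. crash(1):  <1:✗part t1 y>
21. propose(0,'y'):  <0:coor t2 y>
22. deliver 0→1:  nop

1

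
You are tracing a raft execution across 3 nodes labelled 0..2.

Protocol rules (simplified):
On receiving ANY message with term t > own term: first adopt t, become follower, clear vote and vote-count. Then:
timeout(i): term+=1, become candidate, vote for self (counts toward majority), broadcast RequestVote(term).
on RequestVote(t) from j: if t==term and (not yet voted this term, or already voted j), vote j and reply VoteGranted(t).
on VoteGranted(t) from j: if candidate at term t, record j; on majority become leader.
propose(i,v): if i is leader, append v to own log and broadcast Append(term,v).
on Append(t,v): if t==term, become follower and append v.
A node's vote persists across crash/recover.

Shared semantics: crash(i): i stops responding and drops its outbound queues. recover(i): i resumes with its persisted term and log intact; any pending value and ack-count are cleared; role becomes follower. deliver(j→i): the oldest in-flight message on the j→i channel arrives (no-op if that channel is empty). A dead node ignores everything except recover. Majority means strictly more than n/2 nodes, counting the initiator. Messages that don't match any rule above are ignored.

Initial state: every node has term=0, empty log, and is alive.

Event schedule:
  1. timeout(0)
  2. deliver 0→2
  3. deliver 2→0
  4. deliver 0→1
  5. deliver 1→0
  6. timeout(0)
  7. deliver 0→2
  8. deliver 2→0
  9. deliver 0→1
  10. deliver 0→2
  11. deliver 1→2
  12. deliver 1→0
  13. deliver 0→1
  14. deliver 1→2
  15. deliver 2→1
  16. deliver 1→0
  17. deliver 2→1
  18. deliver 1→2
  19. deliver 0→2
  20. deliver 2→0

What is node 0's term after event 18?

1. timeout(0):  <0:cand t1 ->
2. deliver 0→2:  <2:foll t1 ->
3. deliver 2→0:  <0:lead t1 ->
4. deliver 0→1:  <1:foll t1 ->
5. deliver 1→0:  nop
6. timeout(0):  <0:cand t2 ->
7. deliver 0→2:  <2:foll t2 ->
8. deliver 2→0:  <0:lead t2 ->
9. deliver 0→1:  <1:foll t2 ->
10. deliver 0→2:  nop
11. deliver 1→2:  nop
12. deliver 1→0:  nop
13. deliver 0→1:  nop
14. deliver 1→2:  nop
15. deliver 2→1:  nop
16. deliver 1→0:  nop
17. deliver 2→1:  nop
18. deliver 1→2:  nop

2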